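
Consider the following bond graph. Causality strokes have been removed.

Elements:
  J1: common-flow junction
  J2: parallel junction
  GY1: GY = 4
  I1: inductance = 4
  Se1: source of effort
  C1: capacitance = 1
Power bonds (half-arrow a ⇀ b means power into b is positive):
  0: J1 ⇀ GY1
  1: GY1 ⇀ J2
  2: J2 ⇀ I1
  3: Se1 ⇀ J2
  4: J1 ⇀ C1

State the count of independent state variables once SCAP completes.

2  (C1, I1 all integral)

#3 →J2  (source Se1 imposes e)
#1 →GY1  (J2 effort already set via bond 3)
#2 →I1  (0-jn J2 has e-setter on 3)
#0 →GY1  (through GY1, causality inverts; strokes same side of GY1)
#4 →J1  (J1 flow already set via bond 0)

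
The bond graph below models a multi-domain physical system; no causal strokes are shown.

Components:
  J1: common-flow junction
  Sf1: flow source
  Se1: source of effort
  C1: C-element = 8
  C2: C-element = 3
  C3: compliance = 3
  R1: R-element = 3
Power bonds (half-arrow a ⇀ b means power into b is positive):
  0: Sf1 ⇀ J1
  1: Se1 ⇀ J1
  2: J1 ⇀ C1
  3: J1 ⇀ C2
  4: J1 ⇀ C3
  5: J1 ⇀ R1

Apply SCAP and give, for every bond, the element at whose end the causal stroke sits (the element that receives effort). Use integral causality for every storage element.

#0 →Sf1  (Sf1 fixes flow; stroke at Sf1)
#1 →J1  (Se1: effort source, stroke at far end)
#2 →J1  (J1: bond 0 brought flow, rest push out)
#3 →J1  (common-f at J1 fixed by 0)
#4 →J1  (common-f at J1 fixed by 0)
#5 →J1  (J1 flow already set via bond 0)

b0 stroke at Sf1
b1 stroke at J1
b2 stroke at J1
b3 stroke at J1
b4 stroke at J1
b5 stroke at J1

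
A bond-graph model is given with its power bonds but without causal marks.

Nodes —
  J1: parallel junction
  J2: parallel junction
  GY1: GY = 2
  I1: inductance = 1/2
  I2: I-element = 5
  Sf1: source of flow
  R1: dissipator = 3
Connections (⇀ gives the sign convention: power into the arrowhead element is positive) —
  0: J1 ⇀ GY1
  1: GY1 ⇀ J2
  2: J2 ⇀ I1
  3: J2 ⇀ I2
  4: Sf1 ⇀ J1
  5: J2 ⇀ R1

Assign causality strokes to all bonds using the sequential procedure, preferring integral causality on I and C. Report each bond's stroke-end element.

β0 stroke→J1
β1 stroke→J2
β2 stroke→I1
β3 stroke→I2
β4 stroke→Sf1
β5 stroke→R1

bond 4 →Sf1  (Sf1 (Sf) sets flow on bond)
bond 0 →J1  (J1: last free bond brings effort in)
bond 1 →J2  (GY1: gyrator matches bond 0)
bond 2 →I1  (common-e at J2 fixed by 1)
bond 3 →I2  (J2: bond 1 brought effort, rest push out)
bond 5 →R1  (0-jn J2 has e-setter on 1)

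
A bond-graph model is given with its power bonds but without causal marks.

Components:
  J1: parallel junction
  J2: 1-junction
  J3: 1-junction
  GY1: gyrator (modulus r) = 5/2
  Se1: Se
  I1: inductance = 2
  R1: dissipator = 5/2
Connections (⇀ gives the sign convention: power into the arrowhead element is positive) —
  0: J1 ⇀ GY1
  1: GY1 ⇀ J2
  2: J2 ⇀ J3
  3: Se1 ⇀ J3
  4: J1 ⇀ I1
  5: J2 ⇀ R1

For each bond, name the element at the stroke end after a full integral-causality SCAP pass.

#0 →J1
#1 →J2
#2 →J2
#3 →J3
#4 →I1
#5 →R1

bond 3 stroke at J3  (source Se1 imposes e)
bond 2 stroke at J2  (closing 1-jn rule on J3)
bond 4 stroke at I1  (I1: I, integral causality)
bond 0 stroke at J1  (only one effort-in slot at J1)
bond 1 stroke at J2  (GY GY1: same side as bond 0)
bond 5 stroke at R1  (J2 needs exactly one f-in)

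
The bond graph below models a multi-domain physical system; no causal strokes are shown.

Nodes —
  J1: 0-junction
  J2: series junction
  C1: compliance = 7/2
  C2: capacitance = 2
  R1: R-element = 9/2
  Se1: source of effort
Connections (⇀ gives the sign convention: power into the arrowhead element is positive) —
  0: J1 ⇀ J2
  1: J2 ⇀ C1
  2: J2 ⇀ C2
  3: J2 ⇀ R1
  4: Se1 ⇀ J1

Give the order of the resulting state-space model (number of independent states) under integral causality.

β4 |J1  (source Se1 imposes e)
β0 |J2  (0-jn J1 has e-setter on 4)
β1 |J2  (C1 outputs effort q/C1)
β2 |J2  (C2 integral (e out))
β3 |R1  (closing 1-jn rule on J2)

2  (C1, C2 all integral)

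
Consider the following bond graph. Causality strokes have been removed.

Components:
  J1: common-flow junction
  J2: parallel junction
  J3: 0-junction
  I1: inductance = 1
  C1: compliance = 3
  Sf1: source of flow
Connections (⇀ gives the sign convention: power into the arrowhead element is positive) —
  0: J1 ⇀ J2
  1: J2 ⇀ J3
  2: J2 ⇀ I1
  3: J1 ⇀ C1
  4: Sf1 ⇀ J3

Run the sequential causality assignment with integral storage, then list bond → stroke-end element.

bond 4 →Sf1  (Sf1 (Sf) sets flow on bond)
bond 1 →J3  (J3 needs exactly one e-in)
bond 2 →I1  (I1 outputs flow p/I1)
bond 0 →J2  (J2: last free bond brings effort in)
bond 3 →J1  (J1: bond 0 brought flow, rest push out)

#0 |J2
#1 |J3
#2 |I1
#3 |J1
#4 |Sf1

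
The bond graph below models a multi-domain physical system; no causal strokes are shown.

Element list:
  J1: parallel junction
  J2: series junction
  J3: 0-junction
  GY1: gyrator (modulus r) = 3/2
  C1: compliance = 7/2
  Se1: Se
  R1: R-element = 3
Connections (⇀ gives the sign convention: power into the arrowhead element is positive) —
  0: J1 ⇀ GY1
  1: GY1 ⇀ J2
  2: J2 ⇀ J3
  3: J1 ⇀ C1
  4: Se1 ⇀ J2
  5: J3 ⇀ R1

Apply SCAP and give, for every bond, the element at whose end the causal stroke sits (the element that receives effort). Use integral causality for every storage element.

β4 stroke→J2  (Se1: effort source, stroke at far end)
β3 stroke→J1  (C1 outputs effort q/C1)
β0 stroke→GY1  (J1: bond 3 brought effort, rest push out)
β1 stroke→GY1  (GY GY1: same side as bond 0)
β2 stroke→J2  (J2 flow already set via bond 1)
β5 stroke→J3  (only one effort-in slot at J3)

β0 stroke at GY1
β1 stroke at GY1
β2 stroke at J2
β3 stroke at J1
β4 stroke at J2
β5 stroke at J3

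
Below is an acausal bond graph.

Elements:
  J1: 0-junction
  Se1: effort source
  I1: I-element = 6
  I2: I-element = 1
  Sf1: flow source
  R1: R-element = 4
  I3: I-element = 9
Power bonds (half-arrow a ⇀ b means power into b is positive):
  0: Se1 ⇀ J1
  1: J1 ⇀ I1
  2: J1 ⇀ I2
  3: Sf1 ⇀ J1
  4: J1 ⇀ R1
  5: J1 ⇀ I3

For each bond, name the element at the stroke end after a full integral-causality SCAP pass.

β0 →J1  (Se1: effort source, stroke at far end)
β3 →Sf1  (Sf1: flow source, stroke at near end)
β1 →I1  (J1 effort already set via bond 0)
β2 →I2  (0-jn J1 has e-setter on 0)
β4 →R1  (J1: bond 0 brought effort, rest push out)
β5 →I3  (J1 effort already set via bond 0)

#0 stroke at J1
#1 stroke at I1
#2 stroke at I2
#3 stroke at Sf1
#4 stroke at R1
#5 stroke at I3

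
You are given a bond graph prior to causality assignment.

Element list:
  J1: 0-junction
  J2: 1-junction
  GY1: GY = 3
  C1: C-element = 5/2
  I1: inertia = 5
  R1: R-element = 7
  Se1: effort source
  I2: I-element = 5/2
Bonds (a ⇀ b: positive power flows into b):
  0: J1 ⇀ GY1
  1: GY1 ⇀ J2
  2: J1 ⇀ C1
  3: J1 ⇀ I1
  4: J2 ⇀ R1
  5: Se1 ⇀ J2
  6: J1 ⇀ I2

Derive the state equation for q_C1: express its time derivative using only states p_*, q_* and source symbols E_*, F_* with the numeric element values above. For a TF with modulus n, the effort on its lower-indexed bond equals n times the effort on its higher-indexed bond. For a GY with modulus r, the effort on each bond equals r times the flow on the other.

dq_C1/dt = E_Se1/3 - p_I1/5 - 2*p_I2/5 - 14*q_C1/45

b5 stroke at J2  (Se1: effort source, stroke at far end)
b2 stroke at J1  (C1 outputs effort q/C1)
b0 stroke at GY1  (0-jn J1 has e-setter on 2)
b3 stroke at I1  (J1 effort already set via bond 2)
b6 stroke at I2  (J1 effort already set via bond 2)
b1 stroke at GY1  (GY1 both-in/both-out from 0)
b4 stroke at J2  (J2 flow already set via bond 1)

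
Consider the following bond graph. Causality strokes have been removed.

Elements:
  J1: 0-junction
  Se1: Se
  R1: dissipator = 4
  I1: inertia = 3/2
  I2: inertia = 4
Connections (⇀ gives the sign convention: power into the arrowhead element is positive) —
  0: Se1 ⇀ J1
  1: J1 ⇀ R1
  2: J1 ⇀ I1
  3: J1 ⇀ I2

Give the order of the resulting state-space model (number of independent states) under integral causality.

b0 |J1  (Se1 (Se) sets effort on bond)
b1 |R1  (J1 effort already set via bond 0)
b2 |I1  (common-e at J1 fixed by 0)
b3 |I2  (0-jn J1 has e-setter on 0)

2  (I1, I2 all integral)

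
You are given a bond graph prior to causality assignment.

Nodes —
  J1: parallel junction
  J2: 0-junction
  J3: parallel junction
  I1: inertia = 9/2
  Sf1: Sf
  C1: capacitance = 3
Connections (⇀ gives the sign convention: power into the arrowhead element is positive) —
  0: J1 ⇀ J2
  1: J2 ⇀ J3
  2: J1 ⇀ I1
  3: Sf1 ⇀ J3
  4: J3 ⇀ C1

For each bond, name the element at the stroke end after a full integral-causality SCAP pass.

b0 stroke at J1
b1 stroke at J2
b2 stroke at I1
b3 stroke at Sf1
b4 stroke at J3

β3 stroke at Sf1  (Sf1 fixes flow; stroke at Sf1)
β2 stroke at I1  (I1: I, integral causality)
β0 stroke at J1  (J1 needs exactly one e-in)
β1 stroke at J2  (J2 needs exactly one e-in)
β4 stroke at J3  (J3 needs exactly one e-in)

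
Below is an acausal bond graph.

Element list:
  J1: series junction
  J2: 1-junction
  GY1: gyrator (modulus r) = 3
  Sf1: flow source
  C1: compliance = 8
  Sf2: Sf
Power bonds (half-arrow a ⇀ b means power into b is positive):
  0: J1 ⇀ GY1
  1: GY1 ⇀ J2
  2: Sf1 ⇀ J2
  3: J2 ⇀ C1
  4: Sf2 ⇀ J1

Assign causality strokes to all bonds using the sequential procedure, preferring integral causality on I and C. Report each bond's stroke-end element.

b2 stroke at Sf1  (source Sf1 imposes f)
b4 stroke at Sf2  (source Sf2 imposes f)
b0 stroke at J1  (J1 flow already set via bond 4)
b1 stroke at J2  (common-f at J2 fixed by 2)
b3 stroke at J2  (J2 flow already set via bond 2)

β0 |J1
β1 |J2
β2 |Sf1
β3 |J2
β4 |Sf2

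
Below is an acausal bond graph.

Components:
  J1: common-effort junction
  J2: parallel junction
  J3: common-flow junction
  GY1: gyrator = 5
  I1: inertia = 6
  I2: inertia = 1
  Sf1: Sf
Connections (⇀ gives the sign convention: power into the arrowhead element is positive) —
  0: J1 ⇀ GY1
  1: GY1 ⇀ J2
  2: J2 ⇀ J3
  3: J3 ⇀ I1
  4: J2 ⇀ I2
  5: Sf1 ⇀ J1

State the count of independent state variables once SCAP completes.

2  (I1, I2 all integral)

bond 5 stroke at Sf1  (Sf1 fixes flow; stroke at Sf1)
bond 0 stroke at J1  (J1: last free bond brings effort in)
bond 1 stroke at J2  (GY1 both-in/both-out from 0)
bond 2 stroke at J3  (J2: bond 1 brought effort, rest push out)
bond 4 stroke at I2  (J2: bond 1 brought effort, rest push out)
bond 3 stroke at I1  (J3: last free bond brings flow in)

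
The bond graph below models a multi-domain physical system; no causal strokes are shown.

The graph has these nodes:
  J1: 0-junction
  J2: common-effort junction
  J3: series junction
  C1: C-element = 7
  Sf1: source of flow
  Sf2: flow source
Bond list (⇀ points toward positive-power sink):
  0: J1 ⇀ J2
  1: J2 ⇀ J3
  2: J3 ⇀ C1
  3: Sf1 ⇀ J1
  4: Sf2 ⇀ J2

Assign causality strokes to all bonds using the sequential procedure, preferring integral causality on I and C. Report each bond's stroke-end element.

#3 stroke→Sf1  (Sf1 (Sf) sets flow on bond)
#4 stroke→Sf2  (Sf2 fixes flow; stroke at Sf2)
#0 stroke→J1  (only one effort-in slot at J1)
#1 stroke→J2  (J2: last free bond brings effort in)
#2 stroke→J3  (J3 flow already set via bond 1)

#0 |J1
#1 |J2
#2 |J3
#3 |Sf1
#4 |Sf2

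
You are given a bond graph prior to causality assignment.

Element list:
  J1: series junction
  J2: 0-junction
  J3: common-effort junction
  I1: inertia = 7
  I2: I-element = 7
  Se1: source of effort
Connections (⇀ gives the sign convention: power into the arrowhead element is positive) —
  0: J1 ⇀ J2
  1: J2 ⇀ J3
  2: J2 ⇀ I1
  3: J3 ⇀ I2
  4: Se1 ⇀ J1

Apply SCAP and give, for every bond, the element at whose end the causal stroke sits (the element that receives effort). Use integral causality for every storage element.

β4 stroke at J1  (Se1 (Se) sets effort on bond)
β0 stroke at J2  (only one flow-in slot at J1)
β1 stroke at J3  (J2: bond 0 brought effort, rest push out)
β2 stroke at I1  (0-jn J2 has e-setter on 0)
β3 stroke at I2  (J3 effort already set via bond 1)

b0 |J2
b1 |J3
b2 |I1
b3 |I2
b4 |J1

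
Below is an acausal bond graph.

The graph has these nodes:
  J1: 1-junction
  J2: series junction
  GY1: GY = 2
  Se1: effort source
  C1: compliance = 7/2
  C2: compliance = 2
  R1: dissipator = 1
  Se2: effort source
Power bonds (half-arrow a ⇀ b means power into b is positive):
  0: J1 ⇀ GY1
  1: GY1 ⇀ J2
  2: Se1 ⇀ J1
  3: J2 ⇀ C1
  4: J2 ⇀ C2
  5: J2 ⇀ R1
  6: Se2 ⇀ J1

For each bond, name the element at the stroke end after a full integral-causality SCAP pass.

bond 0 stroke at GY1
bond 1 stroke at GY1
bond 2 stroke at J1
bond 3 stroke at J2
bond 4 stroke at J2
bond 5 stroke at J2
bond 6 stroke at J1

#2 stroke at J1  (source Se1 imposes e)
#6 stroke at J1  (Se2: effort source, stroke at far end)
#0 stroke at GY1  (closing 1-jn rule on J1)
#1 stroke at GY1  (through GY1, causality inverts; strokes same side of GY1)
#3 stroke at J2  (J2: bond 1 brought flow, rest push out)
#4 stroke at J2  (common-f at J2 fixed by 1)
#5 stroke at J2  (J2 flow already set via bond 1)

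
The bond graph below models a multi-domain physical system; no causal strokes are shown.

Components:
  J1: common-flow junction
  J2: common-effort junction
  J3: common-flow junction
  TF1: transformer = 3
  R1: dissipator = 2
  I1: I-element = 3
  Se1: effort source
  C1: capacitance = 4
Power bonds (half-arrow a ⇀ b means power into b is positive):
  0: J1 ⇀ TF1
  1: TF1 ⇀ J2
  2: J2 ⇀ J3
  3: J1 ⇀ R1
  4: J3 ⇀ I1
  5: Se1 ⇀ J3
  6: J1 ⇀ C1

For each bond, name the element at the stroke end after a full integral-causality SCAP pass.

bond 0 →TF1
bond 1 →J2
bond 2 →J3
bond 3 →J1
bond 4 →I1
bond 5 →J3
bond 6 →J1

β5 →J3  (Se1 fixes effort; stroke away)
β4 →I1  (I1 integral (f out))
β2 →J3  (common-f at J3 fixed by 4)
β1 →J2  (only one effort-in slot at J2)
β0 →TF1  (through TF1, causality passes straight; one stroke at TF1)
β3 →J1  (common-f at J1 fixed by 0)
β6 →J1  (1-jn J1 has f-setter on 0)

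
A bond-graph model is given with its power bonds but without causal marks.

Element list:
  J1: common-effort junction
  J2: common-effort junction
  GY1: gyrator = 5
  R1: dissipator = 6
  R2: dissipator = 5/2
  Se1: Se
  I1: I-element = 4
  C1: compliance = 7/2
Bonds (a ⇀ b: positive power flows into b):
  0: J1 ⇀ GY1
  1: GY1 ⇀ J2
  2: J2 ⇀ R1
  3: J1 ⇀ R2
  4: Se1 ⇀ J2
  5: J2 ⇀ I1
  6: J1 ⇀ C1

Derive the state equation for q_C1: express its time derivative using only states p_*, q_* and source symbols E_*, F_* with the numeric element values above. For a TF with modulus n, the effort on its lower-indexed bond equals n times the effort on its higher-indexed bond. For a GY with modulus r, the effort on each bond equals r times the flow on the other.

#4 stroke at J2  (Se1: effort source, stroke at far end)
#1 stroke at GY1  (J2: bond 4 brought effort, rest push out)
#2 stroke at R1  (common-e at J2 fixed by 4)
#5 stroke at I1  (0-jn J2 has e-setter on 4)
#0 stroke at GY1  (GY GY1: same side as bond 1)
#6 stroke at J1  (C1 outputs effort q/C1)
#3 stroke at R2  (J1 effort already set via bond 6)

dq_C1/dt = -E_Se1/5 - 4*q_C1/35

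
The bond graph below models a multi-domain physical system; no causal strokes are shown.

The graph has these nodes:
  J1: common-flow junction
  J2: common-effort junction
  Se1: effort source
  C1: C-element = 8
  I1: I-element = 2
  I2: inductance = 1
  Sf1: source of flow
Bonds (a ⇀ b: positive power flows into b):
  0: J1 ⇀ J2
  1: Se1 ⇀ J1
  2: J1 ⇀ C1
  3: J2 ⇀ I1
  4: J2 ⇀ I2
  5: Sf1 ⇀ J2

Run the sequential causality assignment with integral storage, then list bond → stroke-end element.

b0 |J2
b1 |J1
b2 |J1
b3 |I1
b4 |I2
b5 |Sf1

#1 →J1  (Se1 fixes effort; stroke away)
#5 →Sf1  (Sf1 (Sf) sets flow on bond)
#2 →J1  (C1 outputs effort q/C1)
#0 →J2  (J1: last free bond brings flow in)
#3 →I1  (J2 effort already set via bond 0)
#4 →I2  (J2: bond 0 brought effort, rest push out)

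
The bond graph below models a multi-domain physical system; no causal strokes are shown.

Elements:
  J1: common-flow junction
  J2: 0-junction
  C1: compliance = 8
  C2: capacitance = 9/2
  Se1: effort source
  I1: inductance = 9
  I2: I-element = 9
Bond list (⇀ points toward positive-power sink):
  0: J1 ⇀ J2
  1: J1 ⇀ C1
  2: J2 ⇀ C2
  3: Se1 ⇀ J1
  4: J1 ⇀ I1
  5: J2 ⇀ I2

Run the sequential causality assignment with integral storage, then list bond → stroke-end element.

#0 stroke at J1
#1 stroke at J1
#2 stroke at J2
#3 stroke at J1
#4 stroke at I1
#5 stroke at I2

#3 stroke→J1  (Se1 (Se) sets effort on bond)
#1 stroke→J1  (C1 outputs effort q/C1)
#2 stroke→J2  (C2: C, integral causality)
#0 stroke→J1  (J2 effort already set via bond 2)
#5 stroke→I2  (J2 effort already set via bond 2)
#4 stroke→I1  (closing 1-jn rule on J1)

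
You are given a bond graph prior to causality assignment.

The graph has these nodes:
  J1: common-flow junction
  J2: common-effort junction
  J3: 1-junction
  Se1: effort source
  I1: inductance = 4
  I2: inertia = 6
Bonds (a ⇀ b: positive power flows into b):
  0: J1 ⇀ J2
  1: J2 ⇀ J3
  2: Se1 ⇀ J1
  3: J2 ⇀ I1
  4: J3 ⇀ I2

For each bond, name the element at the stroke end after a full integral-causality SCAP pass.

b2 |J1  (Se1 (Se) sets effort on bond)
b0 |J2  (J1: last free bond brings flow in)
b1 |J3  (J2: bond 0 brought effort, rest push out)
b3 |I1  (0-jn J2 has e-setter on 0)
b4 |I2  (J3 needs exactly one f-in)

b0 |J2
b1 |J3
b2 |J1
b3 |I1
b4 |I2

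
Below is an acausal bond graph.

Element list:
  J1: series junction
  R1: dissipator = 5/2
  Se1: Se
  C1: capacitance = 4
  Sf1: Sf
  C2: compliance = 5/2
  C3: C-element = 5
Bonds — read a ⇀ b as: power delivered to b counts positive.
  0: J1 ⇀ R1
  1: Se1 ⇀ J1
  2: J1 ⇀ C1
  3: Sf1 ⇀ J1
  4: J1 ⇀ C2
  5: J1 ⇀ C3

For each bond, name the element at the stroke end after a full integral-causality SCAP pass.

#1 |J1  (source Se1 imposes e)
#3 |Sf1  (Sf1 (Sf) sets flow on bond)
#0 |J1  (J1 flow already set via bond 3)
#2 |J1  (J1 flow already set via bond 3)
#4 |J1  (common-f at J1 fixed by 3)
#5 |J1  (common-f at J1 fixed by 3)

bond 0 |J1
bond 1 |J1
bond 2 |J1
bond 3 |Sf1
bond 4 |J1
bond 5 |J1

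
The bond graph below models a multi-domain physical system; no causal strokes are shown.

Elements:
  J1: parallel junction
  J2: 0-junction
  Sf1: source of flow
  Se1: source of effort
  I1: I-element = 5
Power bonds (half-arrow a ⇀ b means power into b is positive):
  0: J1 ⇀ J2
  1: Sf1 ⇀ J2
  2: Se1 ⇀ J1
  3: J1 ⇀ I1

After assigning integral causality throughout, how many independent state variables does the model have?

b1 stroke→Sf1  (Sf1 (Sf) sets flow on bond)
b2 stroke→J1  (Se1: effort source, stroke at far end)
b0 stroke→J2  (J1: bond 2 brought effort, rest push out)
b3 stroke→I1  (common-e at J1 fixed by 2)

1  (I1 all integral)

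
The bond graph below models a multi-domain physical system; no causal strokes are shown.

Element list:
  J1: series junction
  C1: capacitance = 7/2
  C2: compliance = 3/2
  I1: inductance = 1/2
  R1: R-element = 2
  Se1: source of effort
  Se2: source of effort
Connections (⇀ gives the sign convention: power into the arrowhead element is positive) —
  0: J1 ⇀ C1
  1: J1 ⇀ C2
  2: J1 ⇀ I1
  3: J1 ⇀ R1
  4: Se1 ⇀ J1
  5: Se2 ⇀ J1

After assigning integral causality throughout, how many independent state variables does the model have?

3  (C1, C2, I1 all integral)

β4 stroke at J1  (source Se1 imposes e)
β5 stroke at J1  (Se2 (Se) sets effort on bond)
β0 stroke at J1  (prefer integral on C1)
β1 stroke at J1  (C2: C, integral causality)
β2 stroke at I1  (I1 outputs flow p/I1)
β3 stroke at J1  (1-jn J1 has f-setter on 2)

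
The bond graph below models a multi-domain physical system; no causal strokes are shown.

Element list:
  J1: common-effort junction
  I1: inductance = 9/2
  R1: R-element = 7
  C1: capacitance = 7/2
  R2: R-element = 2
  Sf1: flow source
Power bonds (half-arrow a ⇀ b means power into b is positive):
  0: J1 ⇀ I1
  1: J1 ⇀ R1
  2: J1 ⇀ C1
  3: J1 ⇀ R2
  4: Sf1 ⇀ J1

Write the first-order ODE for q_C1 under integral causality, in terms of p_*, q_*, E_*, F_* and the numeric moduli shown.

b4 stroke→Sf1  (source Sf1 imposes f)
b0 stroke→I1  (I1 outputs flow p/I1)
b2 stroke→J1  (prefer integral on C1)
b1 stroke→R1  (J1 effort already set via bond 2)
b3 stroke→R2  (0-jn J1 has e-setter on 2)

dq_C1/dt = F_Sf1 - 2*p_I1/9 - 9*q_C1/49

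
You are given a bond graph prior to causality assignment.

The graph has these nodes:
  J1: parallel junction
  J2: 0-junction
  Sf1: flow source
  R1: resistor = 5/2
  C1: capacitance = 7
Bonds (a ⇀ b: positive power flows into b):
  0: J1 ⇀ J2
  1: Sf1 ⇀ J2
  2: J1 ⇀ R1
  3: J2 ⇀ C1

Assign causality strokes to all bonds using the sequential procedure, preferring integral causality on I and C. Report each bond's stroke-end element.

b0 |J1
b1 |Sf1
b2 |R1
b3 |J2

#1 |Sf1  (Sf1 fixes flow; stroke at Sf1)
#3 |J2  (C1 integral (e out))
#0 |J1  (J2: bond 3 brought effort, rest push out)
#2 |R1  (J1: bond 0 brought effort, rest push out)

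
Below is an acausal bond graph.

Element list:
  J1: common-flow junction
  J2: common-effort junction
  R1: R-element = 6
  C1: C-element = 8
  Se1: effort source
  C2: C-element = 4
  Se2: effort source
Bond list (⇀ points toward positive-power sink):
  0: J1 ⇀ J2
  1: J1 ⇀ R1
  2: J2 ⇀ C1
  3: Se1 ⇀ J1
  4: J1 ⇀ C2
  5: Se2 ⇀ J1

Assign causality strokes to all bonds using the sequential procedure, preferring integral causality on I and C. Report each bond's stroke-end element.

#0 |J1
#1 |R1
#2 |J2
#3 |J1
#4 |J1
#5 |J1

#3 →J1  (Se1: effort source, stroke at far end)
#5 →J1  (Se2 fixes effort; stroke away)
#2 →J2  (C1 outputs effort q/C1)
#0 →J1  (0-jn J2 has e-setter on 2)
#4 →J1  (C2 integral (e out))
#1 →R1  (J1: last free bond brings flow in)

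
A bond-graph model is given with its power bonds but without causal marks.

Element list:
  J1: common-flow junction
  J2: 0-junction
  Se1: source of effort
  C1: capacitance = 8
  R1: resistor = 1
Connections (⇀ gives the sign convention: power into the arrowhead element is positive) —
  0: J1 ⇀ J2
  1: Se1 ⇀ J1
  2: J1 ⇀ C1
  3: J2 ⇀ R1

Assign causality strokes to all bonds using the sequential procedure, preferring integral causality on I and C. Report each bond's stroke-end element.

b1 |J1  (Se1 fixes effort; stroke away)
b2 |J1  (C1: C, integral causality)
b0 |J2  (J1: last free bond brings flow in)
b3 |R1  (0-jn J2 has e-setter on 0)

bond 0 stroke at J2
bond 1 stroke at J1
bond 2 stroke at J1
bond 3 stroke at R1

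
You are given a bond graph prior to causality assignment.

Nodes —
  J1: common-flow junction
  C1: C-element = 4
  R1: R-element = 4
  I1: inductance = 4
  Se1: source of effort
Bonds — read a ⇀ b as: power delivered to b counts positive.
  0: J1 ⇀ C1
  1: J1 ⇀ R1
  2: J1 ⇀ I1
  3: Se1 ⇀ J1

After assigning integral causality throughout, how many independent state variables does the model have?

b3 stroke→J1  (source Se1 imposes e)
b0 stroke→J1  (prefer integral on C1)
b2 stroke→I1  (I1 integral (f out))
b1 stroke→J1  (1-jn J1 has f-setter on 2)

2  (C1, I1 all integral)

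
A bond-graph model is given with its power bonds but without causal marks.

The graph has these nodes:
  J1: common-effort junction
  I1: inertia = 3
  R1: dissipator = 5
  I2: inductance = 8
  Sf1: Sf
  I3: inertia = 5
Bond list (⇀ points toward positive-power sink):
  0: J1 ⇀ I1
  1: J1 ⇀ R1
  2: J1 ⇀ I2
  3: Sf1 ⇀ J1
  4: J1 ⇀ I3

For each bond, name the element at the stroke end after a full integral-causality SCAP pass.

#0 →I1
#1 →J1
#2 →I2
#3 →Sf1
#4 →I3

b3 stroke at Sf1  (source Sf1 imposes f)
b0 stroke at I1  (I1: I, integral causality)
b2 stroke at I2  (I2 integral (f out))
b4 stroke at I3  (I3: I, integral causality)
b1 stroke at J1  (J1 needs exactly one e-in)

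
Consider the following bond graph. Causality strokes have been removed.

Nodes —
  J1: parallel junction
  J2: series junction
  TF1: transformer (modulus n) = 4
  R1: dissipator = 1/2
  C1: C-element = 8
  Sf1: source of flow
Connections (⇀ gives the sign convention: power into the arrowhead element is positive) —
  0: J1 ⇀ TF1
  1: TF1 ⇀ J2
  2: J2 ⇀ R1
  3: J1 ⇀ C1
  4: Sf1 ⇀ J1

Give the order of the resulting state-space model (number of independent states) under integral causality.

β4 →Sf1  (Sf1: flow source, stroke at near end)
β3 →J1  (C1 outputs effort q/C1)
β0 →TF1  (common-e at J1 fixed by 3)
β1 →J2  (TF1: transformer flips bond 0)
β2 →R1  (only one flow-in slot at J2)

1  (C1 all integral)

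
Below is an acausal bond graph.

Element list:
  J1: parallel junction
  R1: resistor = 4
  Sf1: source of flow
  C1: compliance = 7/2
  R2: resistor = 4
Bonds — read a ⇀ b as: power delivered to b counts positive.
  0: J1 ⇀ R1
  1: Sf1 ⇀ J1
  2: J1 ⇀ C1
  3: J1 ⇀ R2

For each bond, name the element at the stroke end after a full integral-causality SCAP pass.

b1 stroke at Sf1  (Sf1 fixes flow; stroke at Sf1)
b2 stroke at J1  (C1 integral (e out))
b0 stroke at R1  (J1 effort already set via bond 2)
b3 stroke at R2  (J1: bond 2 brought effort, rest push out)

#0 |R1
#1 |Sf1
#2 |J1
#3 |R2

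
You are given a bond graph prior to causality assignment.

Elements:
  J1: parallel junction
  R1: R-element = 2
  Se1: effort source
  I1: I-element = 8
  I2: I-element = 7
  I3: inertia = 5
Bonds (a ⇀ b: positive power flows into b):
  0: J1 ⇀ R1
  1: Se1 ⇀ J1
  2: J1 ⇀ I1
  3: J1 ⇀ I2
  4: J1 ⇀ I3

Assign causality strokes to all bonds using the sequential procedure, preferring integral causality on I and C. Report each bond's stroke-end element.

bond 1 stroke at J1  (Se1 (Se) sets effort on bond)
bond 0 stroke at R1  (0-jn J1 has e-setter on 1)
bond 2 stroke at I1  (0-jn J1 has e-setter on 1)
bond 3 stroke at I2  (J1 effort already set via bond 1)
bond 4 stroke at I3  (J1 effort already set via bond 1)

β0 stroke at R1
β1 stroke at J1
β2 stroke at I1
β3 stroke at I2
β4 stroke at I3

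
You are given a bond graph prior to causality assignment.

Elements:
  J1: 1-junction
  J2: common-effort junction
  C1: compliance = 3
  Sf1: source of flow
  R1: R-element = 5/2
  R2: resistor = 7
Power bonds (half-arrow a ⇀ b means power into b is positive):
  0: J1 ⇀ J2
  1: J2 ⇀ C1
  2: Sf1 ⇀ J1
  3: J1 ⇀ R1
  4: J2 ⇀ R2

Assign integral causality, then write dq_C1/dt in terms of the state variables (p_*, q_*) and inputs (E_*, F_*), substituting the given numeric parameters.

β2 |Sf1  (Sf1: flow source, stroke at near end)
β0 |J1  (common-f at J1 fixed by 2)
β3 |J1  (J1 flow already set via bond 2)
β1 |J2  (prefer integral on C1)
β4 |R2  (common-e at J2 fixed by 1)

dq_C1/dt = F_Sf1 - q_C1/21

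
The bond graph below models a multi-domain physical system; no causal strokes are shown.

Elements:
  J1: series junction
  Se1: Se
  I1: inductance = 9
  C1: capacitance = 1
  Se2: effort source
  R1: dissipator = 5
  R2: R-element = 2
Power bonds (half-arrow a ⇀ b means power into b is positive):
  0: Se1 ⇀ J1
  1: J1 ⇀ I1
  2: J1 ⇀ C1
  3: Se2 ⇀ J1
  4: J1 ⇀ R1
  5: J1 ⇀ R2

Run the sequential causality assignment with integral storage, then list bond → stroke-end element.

#0 stroke→J1
#1 stroke→I1
#2 stroke→J1
#3 stroke→J1
#4 stroke→J1
#5 stroke→J1

β0 stroke→J1  (Se1 (Se) sets effort on bond)
β3 stroke→J1  (Se2: effort source, stroke at far end)
β1 stroke→I1  (prefer integral on I1)
β2 stroke→J1  (common-f at J1 fixed by 1)
β4 stroke→J1  (1-jn J1 has f-setter on 1)
β5 stroke→J1  (J1 flow already set via bond 1)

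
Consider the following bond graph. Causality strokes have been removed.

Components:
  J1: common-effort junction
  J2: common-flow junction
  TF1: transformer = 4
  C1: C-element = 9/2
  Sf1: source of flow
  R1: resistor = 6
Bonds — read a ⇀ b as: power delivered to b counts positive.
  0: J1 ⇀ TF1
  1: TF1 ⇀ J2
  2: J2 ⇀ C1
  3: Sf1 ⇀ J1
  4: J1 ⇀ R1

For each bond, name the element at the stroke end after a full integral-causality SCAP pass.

bond 0 stroke at J1
bond 1 stroke at TF1
bond 2 stroke at J2
bond 3 stroke at Sf1
bond 4 stroke at R1

β3 |Sf1  (Sf1 fixes flow; stroke at Sf1)
β2 |J2  (C1 outputs effort q/C1)
β1 |TF1  (closing 1-jn rule on J2)
β0 |J1  (TF TF1: opposite of bond 1)
β4 |R1  (common-e at J1 fixed by 0)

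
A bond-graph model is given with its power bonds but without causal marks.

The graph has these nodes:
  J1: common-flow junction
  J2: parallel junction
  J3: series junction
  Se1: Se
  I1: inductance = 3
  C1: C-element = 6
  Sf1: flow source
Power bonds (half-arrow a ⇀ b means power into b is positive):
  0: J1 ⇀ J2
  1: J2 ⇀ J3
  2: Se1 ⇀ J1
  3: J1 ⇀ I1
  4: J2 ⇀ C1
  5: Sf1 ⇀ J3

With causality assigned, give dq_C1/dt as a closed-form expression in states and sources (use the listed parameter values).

dq_C1/dt = -F_Sf1 + p_I1/3

b2 stroke at J1  (source Se1 imposes e)
b5 stroke at Sf1  (Sf1 (Sf) sets flow on bond)
b1 stroke at J3  (J3: bond 5 brought flow, rest push out)
b3 stroke at I1  (I1: I, integral causality)
b0 stroke at J1  (1-jn J1 has f-setter on 3)
b4 stroke at J2  (only one effort-in slot at J2)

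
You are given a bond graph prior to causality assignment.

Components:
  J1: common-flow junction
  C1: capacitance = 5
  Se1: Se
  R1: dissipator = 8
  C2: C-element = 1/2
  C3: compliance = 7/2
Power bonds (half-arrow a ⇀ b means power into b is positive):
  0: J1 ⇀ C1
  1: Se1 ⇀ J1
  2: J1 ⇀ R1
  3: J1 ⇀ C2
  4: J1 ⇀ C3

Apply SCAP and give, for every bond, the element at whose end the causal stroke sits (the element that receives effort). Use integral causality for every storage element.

#0 stroke→J1
#1 stroke→J1
#2 stroke→R1
#3 stroke→J1
#4 stroke→J1

bond 1 stroke→J1  (Se1: effort source, stroke at far end)
bond 0 stroke→J1  (prefer integral on C1)
bond 3 stroke→J1  (C2: C, integral causality)
bond 4 stroke→J1  (prefer integral on C3)
bond 2 stroke→R1  (closing 1-jn rule on J1)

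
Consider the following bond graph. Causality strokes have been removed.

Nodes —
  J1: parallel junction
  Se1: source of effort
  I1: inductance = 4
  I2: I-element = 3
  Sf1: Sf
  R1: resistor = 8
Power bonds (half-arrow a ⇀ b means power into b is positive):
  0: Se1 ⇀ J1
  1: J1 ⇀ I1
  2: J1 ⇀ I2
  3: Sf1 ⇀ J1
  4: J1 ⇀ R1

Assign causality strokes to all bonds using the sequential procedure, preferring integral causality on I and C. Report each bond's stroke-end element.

β0 →J1
β1 →I1
β2 →I2
β3 →Sf1
β4 →R1

#0 |J1  (source Se1 imposes e)
#3 |Sf1  (source Sf1 imposes f)
#1 |I1  (J1 effort already set via bond 0)
#2 |I2  (J1: bond 0 brought effort, rest push out)
#4 |R1  (common-e at J1 fixed by 0)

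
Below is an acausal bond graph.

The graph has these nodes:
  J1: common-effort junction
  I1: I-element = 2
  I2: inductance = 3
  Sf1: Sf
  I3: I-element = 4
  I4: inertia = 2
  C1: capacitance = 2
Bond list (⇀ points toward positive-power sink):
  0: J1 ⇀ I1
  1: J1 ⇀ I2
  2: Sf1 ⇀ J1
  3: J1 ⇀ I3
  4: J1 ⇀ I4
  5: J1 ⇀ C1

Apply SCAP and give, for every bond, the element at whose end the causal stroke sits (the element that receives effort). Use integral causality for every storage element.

#2 |Sf1  (source Sf1 imposes f)
#0 |I1  (I1: I, integral causality)
#1 |I2  (I2 integral (f out))
#3 |I3  (prefer integral on I3)
#4 |I4  (I4: I, integral causality)
#5 |J1  (closing 0-jn rule on J1)

b0 →I1
b1 →I2
b2 →Sf1
b3 →I3
b4 →I4
b5 →J1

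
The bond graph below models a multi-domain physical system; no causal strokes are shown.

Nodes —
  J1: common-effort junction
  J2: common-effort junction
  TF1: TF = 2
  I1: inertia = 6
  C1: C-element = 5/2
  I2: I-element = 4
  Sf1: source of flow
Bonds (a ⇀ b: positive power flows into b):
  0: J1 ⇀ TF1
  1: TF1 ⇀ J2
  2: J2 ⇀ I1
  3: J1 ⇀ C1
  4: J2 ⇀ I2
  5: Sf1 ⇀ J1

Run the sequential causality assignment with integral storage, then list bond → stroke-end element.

bond 0 |TF1
bond 1 |J2
bond 2 |I1
bond 3 |J1
bond 4 |I2
bond 5 |Sf1

#5 stroke→Sf1  (Sf1 fixes flow; stroke at Sf1)
#2 stroke→I1  (I1: I, integral causality)
#3 stroke→J1  (C1 outputs effort q/C1)
#0 stroke→TF1  (J1 effort already set via bond 3)
#1 stroke→J2  (TF1 one-in-one-out from 0)
#4 stroke→I2  (common-e at J2 fixed by 1)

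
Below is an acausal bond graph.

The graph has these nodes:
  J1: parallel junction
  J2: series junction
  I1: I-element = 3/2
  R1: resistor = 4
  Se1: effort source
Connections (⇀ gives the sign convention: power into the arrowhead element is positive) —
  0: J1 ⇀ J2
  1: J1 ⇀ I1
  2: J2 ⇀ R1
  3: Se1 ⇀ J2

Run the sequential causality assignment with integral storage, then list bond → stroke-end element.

#0 |J1
#1 |I1
#2 |J2
#3 |J2

β3 stroke→J2  (Se1: effort source, stroke at far end)
β1 stroke→I1  (I1: I, integral causality)
β0 stroke→J1  (J1 needs exactly one e-in)
β2 stroke→J2  (common-f at J2 fixed by 0)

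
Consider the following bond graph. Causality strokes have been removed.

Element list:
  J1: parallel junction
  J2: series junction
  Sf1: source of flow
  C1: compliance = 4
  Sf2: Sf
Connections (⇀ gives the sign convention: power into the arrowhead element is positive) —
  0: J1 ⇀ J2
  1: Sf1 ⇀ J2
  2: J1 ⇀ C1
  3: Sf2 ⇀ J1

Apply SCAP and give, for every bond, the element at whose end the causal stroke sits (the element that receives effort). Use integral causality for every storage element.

b1 →Sf1  (source Sf1 imposes f)
b3 →Sf2  (Sf2 (Sf) sets flow on bond)
b0 →J2  (J2: bond 1 brought flow, rest push out)
b2 →J1  (J1: last free bond brings effort in)

b0 stroke→J2
b1 stroke→Sf1
b2 stroke→J1
b3 stroke→Sf2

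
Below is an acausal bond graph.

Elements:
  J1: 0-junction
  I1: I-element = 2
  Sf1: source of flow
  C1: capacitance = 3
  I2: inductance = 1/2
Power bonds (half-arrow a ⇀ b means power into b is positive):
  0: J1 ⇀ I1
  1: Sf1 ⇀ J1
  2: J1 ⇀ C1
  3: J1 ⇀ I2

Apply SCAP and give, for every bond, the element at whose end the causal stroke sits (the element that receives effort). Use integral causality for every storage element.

bond 0 |I1
bond 1 |Sf1
bond 2 |J1
bond 3 |I2

#1 |Sf1  (Sf1 fixes flow; stroke at Sf1)
#0 |I1  (I1 outputs flow p/I1)
#2 |J1  (C1 integral (e out))
#3 |I2  (common-e at J1 fixed by 2)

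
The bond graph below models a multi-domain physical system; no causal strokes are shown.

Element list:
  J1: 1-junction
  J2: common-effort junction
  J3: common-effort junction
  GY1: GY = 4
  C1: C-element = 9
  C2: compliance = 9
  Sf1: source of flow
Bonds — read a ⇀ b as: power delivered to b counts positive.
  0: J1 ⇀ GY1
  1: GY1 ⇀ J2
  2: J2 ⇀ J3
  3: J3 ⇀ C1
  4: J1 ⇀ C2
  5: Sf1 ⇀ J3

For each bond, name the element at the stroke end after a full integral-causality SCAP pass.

b5 |Sf1  (Sf1: flow source, stroke at near end)
b3 |J3  (prefer integral on C1)
b2 |J2  (J3: bond 3 brought effort, rest push out)
b1 |GY1  (J2 effort already set via bond 2)
b0 |GY1  (through GY1, causality inverts; strokes same side of GY1)
b4 |J1  (1-jn J1 has f-setter on 0)

b0 |GY1
b1 |GY1
b2 |J2
b3 |J3
b4 |J1
b5 |Sf1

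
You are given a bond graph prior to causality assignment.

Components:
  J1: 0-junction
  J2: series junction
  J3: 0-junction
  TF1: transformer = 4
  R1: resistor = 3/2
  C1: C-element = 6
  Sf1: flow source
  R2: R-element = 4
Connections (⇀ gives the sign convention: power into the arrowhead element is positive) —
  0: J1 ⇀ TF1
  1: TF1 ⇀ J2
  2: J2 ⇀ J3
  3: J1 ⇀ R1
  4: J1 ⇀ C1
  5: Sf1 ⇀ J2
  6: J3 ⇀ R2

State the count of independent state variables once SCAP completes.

bond 5 |Sf1  (Sf1 fixes flow; stroke at Sf1)
bond 1 |J2  (1-jn J2 has f-setter on 5)
bond 2 |J2  (J2: bond 5 brought flow, rest push out)
bond 6 |J3  (J3 needs exactly one e-in)
bond 0 |TF1  (TF1 one-in-one-out from 1)
bond 4 |J1  (C1 outputs effort q/C1)
bond 3 |R1  (J1: bond 4 brought effort, rest push out)

1  (C1 all integral)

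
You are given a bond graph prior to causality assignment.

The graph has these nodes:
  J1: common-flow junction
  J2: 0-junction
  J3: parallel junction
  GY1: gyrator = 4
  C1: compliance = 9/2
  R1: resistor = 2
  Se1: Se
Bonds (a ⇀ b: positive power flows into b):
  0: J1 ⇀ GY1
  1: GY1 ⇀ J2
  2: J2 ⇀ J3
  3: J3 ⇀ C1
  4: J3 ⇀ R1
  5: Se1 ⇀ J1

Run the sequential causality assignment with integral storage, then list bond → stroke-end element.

bond 5 →J1  (source Se1 imposes e)
bond 0 →GY1  (closing 1-jn rule on J1)
bond 1 →GY1  (GY1 both-in/both-out from 0)
bond 2 →J2  (closing 0-jn rule on J2)
bond 3 →J3  (C1 outputs effort q/C1)
bond 4 →R1  (common-e at J3 fixed by 3)

b0 stroke at GY1
b1 stroke at GY1
b2 stroke at J2
b3 stroke at J3
b4 stroke at R1
b5 stroke at J1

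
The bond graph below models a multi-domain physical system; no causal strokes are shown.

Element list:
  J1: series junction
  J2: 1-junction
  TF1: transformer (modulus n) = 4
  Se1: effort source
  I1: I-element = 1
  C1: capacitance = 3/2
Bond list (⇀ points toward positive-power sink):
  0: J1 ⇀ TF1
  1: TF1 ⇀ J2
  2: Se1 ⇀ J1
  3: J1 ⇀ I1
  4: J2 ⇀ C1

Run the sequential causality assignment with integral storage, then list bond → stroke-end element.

bond 0 stroke→J1
bond 1 stroke→TF1
bond 2 stroke→J1
bond 3 stroke→I1
bond 4 stroke→J2

bond 2 stroke→J1  (source Se1 imposes e)
bond 3 stroke→I1  (I1 outputs flow p/I1)
bond 0 stroke→J1  (J1 flow already set via bond 3)
bond 1 stroke→TF1  (TF1: transformer flips bond 0)
bond 4 stroke→J2  (J2: bond 1 brought flow, rest push out)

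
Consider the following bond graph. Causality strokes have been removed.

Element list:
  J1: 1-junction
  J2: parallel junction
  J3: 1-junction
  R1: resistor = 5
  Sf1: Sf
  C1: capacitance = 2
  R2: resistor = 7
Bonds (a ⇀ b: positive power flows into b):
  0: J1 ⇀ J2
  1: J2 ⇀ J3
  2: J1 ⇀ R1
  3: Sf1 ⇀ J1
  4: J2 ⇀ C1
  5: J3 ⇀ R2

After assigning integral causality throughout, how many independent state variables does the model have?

bond 3 stroke at Sf1  (Sf1: flow source, stroke at near end)
bond 0 stroke at J1  (common-f at J1 fixed by 3)
bond 2 stroke at J1  (common-f at J1 fixed by 3)
bond 4 stroke at J2  (prefer integral on C1)
bond 1 stroke at J3  (common-e at J2 fixed by 4)
bond 5 stroke at R2  (J3: last free bond brings flow in)

1  (C1 all integral)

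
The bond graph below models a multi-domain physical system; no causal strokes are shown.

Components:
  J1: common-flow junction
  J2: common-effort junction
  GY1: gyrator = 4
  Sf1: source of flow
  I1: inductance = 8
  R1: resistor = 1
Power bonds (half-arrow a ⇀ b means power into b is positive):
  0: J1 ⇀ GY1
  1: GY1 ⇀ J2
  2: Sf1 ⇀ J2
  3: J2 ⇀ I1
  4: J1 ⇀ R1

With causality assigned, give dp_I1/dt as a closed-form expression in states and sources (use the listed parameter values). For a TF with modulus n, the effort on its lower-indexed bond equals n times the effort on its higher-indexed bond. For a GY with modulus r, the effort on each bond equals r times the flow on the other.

b2 stroke→Sf1  (Sf1 (Sf) sets flow on bond)
b3 stroke→I1  (prefer integral on I1)
b1 stroke→J2  (J2 needs exactly one e-in)
b0 stroke→J1  (GY GY1: same side as bond 1)
b4 stroke→R1  (J1 needs exactly one f-in)

dp_I1/dt = 16*F_Sf1 - 2*p_I1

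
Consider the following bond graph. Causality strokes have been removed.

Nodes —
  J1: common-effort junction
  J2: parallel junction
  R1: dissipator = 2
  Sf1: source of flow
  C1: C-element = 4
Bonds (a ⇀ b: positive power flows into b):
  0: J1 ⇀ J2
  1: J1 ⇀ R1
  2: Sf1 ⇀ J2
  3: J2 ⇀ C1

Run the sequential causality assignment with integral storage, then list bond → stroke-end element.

bond 0 →J1
bond 1 →R1
bond 2 →Sf1
bond 3 →J2

b2 stroke at Sf1  (Sf1 fixes flow; stroke at Sf1)
b3 stroke at J2  (C1 outputs effort q/C1)
b0 stroke at J1  (J2 effort already set via bond 3)
b1 stroke at R1  (J1 effort already set via bond 0)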